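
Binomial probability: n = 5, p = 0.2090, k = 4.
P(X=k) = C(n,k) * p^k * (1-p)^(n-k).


C(5,4) = 5
p^4 = 0.001908
(1-p)^1 = 0.791000
P = 5 * 0.001908 * 0.791000 = 0.0075

P(X=4) = 0.0075


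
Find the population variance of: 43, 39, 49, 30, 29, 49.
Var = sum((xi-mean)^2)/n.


Mean = 39.8333
Squared deviations: 10.0278, 0.6944, 84.0278, 96.6944, 117.3611, 84.0278
Sum = 392.8333
Variance = 392.8333/6 = 65.4722

Variance = 65.4722


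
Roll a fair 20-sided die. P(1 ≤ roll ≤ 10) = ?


Favorable outcomes (1 ≤ roll ≤ 10): 10
Total outcomes = 20
P = 10/20 = 0.5000

P = 0.5000


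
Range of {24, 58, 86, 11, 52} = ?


Max = 86, Min = 11
Range = 86 - 11 = 75

Range = 75


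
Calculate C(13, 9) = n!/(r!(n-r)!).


C(13,9) = 13!/(9! × 4!)
= 6227020800/(362880 × 24)
= 715

C(13,9) = 715


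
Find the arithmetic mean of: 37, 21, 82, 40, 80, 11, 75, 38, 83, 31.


Sum = 37 + 21 + 82 + 40 + 80 + 11 + 75 + 38 + 83 + 31 = 498
n = 10
Mean = 498/10 = 49.8000

Mean = 49.8000


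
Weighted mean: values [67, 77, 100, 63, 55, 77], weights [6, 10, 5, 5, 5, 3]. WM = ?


Numerator = 67*6 + 77*10 + 100*5 + 63*5 + 55*5 + 77*3 = 2493
Denominator = 6 + 10 + 5 + 5 + 5 + 3 = 34
WM = 2493/34 = 73.3235

WM = 73.3235


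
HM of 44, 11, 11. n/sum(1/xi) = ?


Sum of reciprocals = 1/44 + 1/11 + 1/11 = 0.204545
HM = 3/0.204545 = 14.6667

HM = 14.6667


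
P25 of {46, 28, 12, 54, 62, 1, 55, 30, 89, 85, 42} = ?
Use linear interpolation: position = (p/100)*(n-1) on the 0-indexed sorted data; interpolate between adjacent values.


Sorted: 1, 12, 28, 30, 42, 46, 54, 55, 62, 85, 89
n = 11
Index = 25/100 * 10 = 2.5000
Lower = data[2] = 28, Upper = data[3] = 30
P25 = 28 + 0.5000*(2) = 29.0000

P25 = 29.0000


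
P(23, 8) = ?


P(23,8) = 23!/15!
= 25852016738884976640000/1307674368000
= 19769460480

P(23,8) = 19769460480


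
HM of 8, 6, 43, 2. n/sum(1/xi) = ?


Sum of reciprocals = 1/8 + 1/6 + 1/43 + 1/2 = 0.814922
HM = 4/0.814922 = 4.9084

HM = 4.9084


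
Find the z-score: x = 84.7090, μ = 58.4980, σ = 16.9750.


z = (84.7090 - 58.4980)/16.9750
= 26.2110/16.9750
= 1.5441

z = 1.5441


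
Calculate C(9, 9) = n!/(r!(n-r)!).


C(9,9) = 9!/(9! × 0!)
= 362880/(362880 × 1)
= 1

C(9,9) = 1


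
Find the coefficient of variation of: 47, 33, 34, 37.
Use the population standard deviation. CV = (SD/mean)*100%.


Mean = 37.7500
SD = 5.5396
CV = (5.5396/37.7500)*100 = 14.6745%

CV = 14.6745%


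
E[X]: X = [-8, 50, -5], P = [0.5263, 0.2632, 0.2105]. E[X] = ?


E[X] = -8*0.5263 + 50*0.2632 - 5*0.2105
= -4.2104 + 13.1600 - 1.0525
= 7.8971

E[X] = 7.8971


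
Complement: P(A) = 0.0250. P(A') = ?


P(not A) = 1 - 0.0250 = 0.9750

P(not A) = 0.9750


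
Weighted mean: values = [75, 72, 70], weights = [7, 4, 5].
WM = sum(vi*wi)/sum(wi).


Numerator = 75*7 + 72*4 + 70*5 = 1163
Denominator = 7 + 4 + 5 = 16
WM = 1163/16 = 72.6875

WM = 72.6875


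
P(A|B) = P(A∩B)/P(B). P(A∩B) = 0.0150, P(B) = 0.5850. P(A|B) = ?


P(A|B) = 0.0150/0.5850 = 0.0256

P(A|B) = 0.0256


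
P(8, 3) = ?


P(8,3) = 8!/5!
= 40320/120
= 336

P(8,3) = 336


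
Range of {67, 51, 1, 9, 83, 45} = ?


Max = 83, Min = 1
Range = 83 - 1 = 82

Range = 82


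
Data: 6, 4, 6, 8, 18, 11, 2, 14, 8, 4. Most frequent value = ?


Frequencies: 2:1, 4:2, 6:2, 8:2, 11:1, 14:1, 18:1
Max frequency = 2
Mode = 4, 6, 8

Mode = 4, 6, 8


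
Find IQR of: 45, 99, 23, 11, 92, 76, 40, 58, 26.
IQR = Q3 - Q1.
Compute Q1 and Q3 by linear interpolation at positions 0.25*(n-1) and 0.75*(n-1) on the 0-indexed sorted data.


Sorted: 11, 23, 26, 40, 45, 58, 76, 92, 99
Q1 (25th %ile) = 26.0000
Q3 (75th %ile) = 76.0000
IQR = 76.0000 - 26.0000 = 50.0000

IQR = 50.0000


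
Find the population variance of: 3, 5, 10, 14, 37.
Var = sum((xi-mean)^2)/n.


Mean = 13.8000
Squared deviations: 116.6400, 77.4400, 14.4400, 0.0400, 538.2400
Sum = 746.8000
Variance = 746.8000/5 = 149.3600

Variance = 149.3600


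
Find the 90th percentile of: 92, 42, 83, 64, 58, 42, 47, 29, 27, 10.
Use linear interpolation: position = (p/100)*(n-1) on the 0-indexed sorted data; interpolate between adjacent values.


Sorted: 10, 27, 29, 42, 42, 47, 58, 64, 83, 92
n = 10
Index = 90/100 * 9 = 8.1000
Lower = data[8] = 83, Upper = data[9] = 92
P90 = 83 + 0.1000*(9) = 83.9000

P90 = 83.9000


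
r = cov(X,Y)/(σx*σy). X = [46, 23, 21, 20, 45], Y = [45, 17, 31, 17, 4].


Mean X = 31.0000, Mean Y = 22.8000
SD X = 11.882761, SD Y = 14.005713
Cov = 19.600000
r = 19.600000/(11.882761*14.005713) = 0.1178

r = 0.1178


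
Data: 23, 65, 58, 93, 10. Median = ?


Sorted: 10, 23, 58, 65, 93
n = 5 (odd)
Middle value = 58

Median = 58


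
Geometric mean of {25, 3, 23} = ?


Product = 25 × 3 × 23 = 1725
GM = 1725^(1/3) = 11.9931

GM = 11.9931


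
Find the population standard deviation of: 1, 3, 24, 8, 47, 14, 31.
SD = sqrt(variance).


Mean = 18.2857
Variance = 239.3469
SD = sqrt(239.3469) = 15.4708

SD = 15.4708


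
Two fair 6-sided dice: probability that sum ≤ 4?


Total outcomes = 6×6 = 36
Favorable (sum ≤ 4): 6
P = 6/36 = 0.1667

P = 0.1667


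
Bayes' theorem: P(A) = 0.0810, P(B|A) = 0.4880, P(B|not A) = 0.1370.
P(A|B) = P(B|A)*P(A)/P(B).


P(B) = P(B|A)*P(A) + P(B|A')*P(A')
= 0.4880*0.0810 + 0.1370*0.9190
= 0.039528 + 0.125903 = 0.165431
P(A|B) = 0.039528/0.165431 = 0.2389

P(A|B) = 0.2389


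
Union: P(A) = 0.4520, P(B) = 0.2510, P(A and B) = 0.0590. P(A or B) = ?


P(A∪B) = 0.4520 + 0.2510 - 0.0590
= 0.7030 - 0.0590
= 0.6440

P(A∪B) = 0.6440


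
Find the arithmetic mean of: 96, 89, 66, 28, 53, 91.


Sum = 96 + 89 + 66 + 28 + 53 + 91 = 423
n = 6
Mean = 423/6 = 70.5000

Mean = 70.5000


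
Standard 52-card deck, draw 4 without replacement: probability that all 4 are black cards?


P(all black cards) = (26/52) × (25/51) × (24/50) × (23/49)
= 0.0552

P = 0.0552


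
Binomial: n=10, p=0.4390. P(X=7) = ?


C(10,7) = 120
p^7 = 0.003142
(1-p)^3 = 0.176558
P = 120 * 0.003142 * 0.176558 = 0.0666

P(X=7) = 0.0666


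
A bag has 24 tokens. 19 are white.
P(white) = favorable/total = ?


P = 19/24 = 0.7917

P = 0.7917


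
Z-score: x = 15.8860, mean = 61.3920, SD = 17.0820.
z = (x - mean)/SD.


z = (15.8860 - 61.3920)/17.0820
= -45.5060/17.0820
= -2.6640

z = -2.6640


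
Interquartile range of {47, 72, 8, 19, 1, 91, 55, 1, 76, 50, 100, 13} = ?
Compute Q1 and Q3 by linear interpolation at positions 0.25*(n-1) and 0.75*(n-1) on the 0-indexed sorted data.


Sorted: 1, 1, 8, 13, 19, 47, 50, 55, 72, 76, 91, 100
Q1 (25th %ile) = 11.7500
Q3 (75th %ile) = 73.0000
IQR = 73.0000 - 11.7500 = 61.2500

IQR = 61.2500


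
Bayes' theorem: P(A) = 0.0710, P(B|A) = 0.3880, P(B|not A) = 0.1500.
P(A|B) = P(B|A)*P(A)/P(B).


P(B) = P(B|A)*P(A) + P(B|A')*P(A')
= 0.3880*0.0710 + 0.1500*0.9290
= 0.027548 + 0.139350 = 0.166898
P(A|B) = 0.027548/0.166898 = 0.1651

P(A|B) = 0.1651


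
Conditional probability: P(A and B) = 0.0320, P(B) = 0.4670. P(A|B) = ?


P(A|B) = 0.0320/0.4670 = 0.0685

P(A|B) = 0.0685


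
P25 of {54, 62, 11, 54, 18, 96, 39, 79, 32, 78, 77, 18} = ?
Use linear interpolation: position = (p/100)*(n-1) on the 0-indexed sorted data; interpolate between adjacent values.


Sorted: 11, 18, 18, 32, 39, 54, 54, 62, 77, 78, 79, 96
n = 12
Index = 25/100 * 11 = 2.7500
Lower = data[2] = 18, Upper = data[3] = 32
P25 = 18 + 0.7500*(14) = 28.5000

P25 = 28.5000


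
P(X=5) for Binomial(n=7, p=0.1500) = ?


C(7,5) = 21
p^5 = 7.593750e-05
(1-p)^2 = 0.722500
P = 21 * 7.593750e-05 * 0.722500 = 0.0012

P(X=5) = 0.0012


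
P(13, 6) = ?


P(13,6) = 13!/7!
= 6227020800/5040
= 1235520

P(13,6) = 1235520


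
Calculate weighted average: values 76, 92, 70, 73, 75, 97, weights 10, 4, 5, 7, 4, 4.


Numerator = 76*10 + 92*4 + 70*5 + 73*7 + 75*4 + 97*4 = 2677
Denominator = 10 + 4 + 5 + 7 + 4 + 4 = 34
WM = 2677/34 = 78.7353

WM = 78.7353


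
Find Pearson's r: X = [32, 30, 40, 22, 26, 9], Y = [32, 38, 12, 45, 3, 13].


Mean X = 26.5000, Mean Y = 23.8333
SD X = 9.587318, SD Y = 15.312486
Cov = 6.583333
r = 6.583333/(9.587318*15.312486) = 0.0448

r = 0.0448


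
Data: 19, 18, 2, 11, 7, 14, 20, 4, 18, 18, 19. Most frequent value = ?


Frequencies: 2:1, 4:1, 7:1, 11:1, 14:1, 18:3, 19:2, 20:1
Max frequency = 3
Mode = 18

Mode = 18


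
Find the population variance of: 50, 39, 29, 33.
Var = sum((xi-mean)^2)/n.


Mean = 37.7500
Squared deviations: 150.0625, 1.5625, 76.5625, 22.5625
Sum = 250.7500
Variance = 250.7500/4 = 62.6875

Variance = 62.6875


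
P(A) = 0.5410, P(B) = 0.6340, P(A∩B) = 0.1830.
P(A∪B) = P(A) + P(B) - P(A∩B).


P(A∪B) = 0.5410 + 0.6340 - 0.1830
= 1.1750 - 0.1830
= 0.9920

P(A∪B) = 0.9920


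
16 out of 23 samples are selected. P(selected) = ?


P = 16/23 = 0.6957

P = 0.6957


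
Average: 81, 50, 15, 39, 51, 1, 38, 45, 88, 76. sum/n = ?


Sum = 81 + 50 + 15 + 39 + 51 + 1 + 38 + 45 + 88 + 76 = 484
n = 10
Mean = 484/10 = 48.4000

Mean = 48.4000


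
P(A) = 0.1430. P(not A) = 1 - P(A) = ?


P(not A) = 1 - 0.1430 = 0.8570

P(not A) = 0.8570


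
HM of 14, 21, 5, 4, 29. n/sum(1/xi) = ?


Sum of reciprocals = 1/14 + 1/21 + 1/5 + 1/4 + 1/29 = 0.603530
HM = 5/0.603530 = 8.2846

HM = 8.2846


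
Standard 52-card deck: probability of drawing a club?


13 clubs in 52 cards
P = 13/52 = 0.2500

P = 0.2500


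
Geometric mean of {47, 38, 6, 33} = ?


Product = 47 × 38 × 6 × 33 = 353628
GM = 353628^(1/4) = 24.3858

GM = 24.3858


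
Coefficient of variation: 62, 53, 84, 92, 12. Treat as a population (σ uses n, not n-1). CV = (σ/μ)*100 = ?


Mean = 60.6000
SD = 28.1254
CV = (28.1254/60.6000)*100 = 46.4116%

CV = 46.4116%


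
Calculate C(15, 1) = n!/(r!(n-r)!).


C(15,1) = 15!/(1! × 14!)
= 1307674368000/(1 × 87178291200)
= 15

C(15,1) = 15


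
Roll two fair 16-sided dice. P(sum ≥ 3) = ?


Total outcomes = 16×16 = 256
Favorable (sum ≥ 3): 255
P = 255/256 = 0.9961

P = 0.9961


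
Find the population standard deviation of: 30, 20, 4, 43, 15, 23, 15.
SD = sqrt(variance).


Mean = 21.4286
Variance = 132.8163
SD = sqrt(132.8163) = 11.5246

SD = 11.5246


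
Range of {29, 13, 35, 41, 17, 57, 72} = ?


Max = 72, Min = 13
Range = 72 - 13 = 59

Range = 59


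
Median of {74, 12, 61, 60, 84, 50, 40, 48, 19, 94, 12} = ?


Sorted: 12, 12, 19, 40, 48, 50, 60, 61, 74, 84, 94
n = 11 (odd)
Middle value = 50

Median = 50


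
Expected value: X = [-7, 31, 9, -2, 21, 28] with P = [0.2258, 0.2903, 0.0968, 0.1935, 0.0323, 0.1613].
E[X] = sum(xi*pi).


E[X] = -7*0.2258 + 31*0.2903 + 9*0.0968 - 2*0.1935 + 21*0.0323 + 28*0.1613
= -1.5806 + 8.9993 + 0.8712 - 0.3870 + 0.6783 + 4.5164
= 13.0976

E[X] = 13.0976


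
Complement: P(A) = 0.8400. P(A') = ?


P(not A) = 1 - 0.8400 = 0.1600

P(not A) = 0.1600


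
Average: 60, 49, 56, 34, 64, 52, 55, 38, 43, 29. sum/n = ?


Sum = 60 + 49 + 56 + 34 + 64 + 52 + 55 + 38 + 43 + 29 = 480
n = 10
Mean = 480/10 = 48.0000

Mean = 48.0000


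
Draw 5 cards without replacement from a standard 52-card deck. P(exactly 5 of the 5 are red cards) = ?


Hypergeometric: P(X=5) = C(26,5)·C(26,0) / C(52,5)
= 65780 × 1 / 2598960
= 65780/2598960 = 0.0253

P = 0.0253


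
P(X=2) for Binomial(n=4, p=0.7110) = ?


C(4,2) = 6
p^2 = 0.505521
(1-p)^2 = 0.083521
P = 6 * 0.505521 * 0.083521 = 0.2533

P(X=2) = 0.2533


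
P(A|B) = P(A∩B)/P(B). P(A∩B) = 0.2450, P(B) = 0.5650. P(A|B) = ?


P(A|B) = 0.2450/0.5650 = 0.4336

P(A|B) = 0.4336


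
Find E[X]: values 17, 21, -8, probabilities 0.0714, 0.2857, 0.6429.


E[X] = 17*0.0714 + 21*0.2857 - 8*0.6429
= 1.2138 + 5.9997 - 5.1432
= 2.0703

E[X] = 2.0703


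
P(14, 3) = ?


P(14,3) = 14!/11!
= 87178291200/39916800
= 2184

P(14,3) = 2184


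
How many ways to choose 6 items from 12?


C(12,6) = 12!/(6! × 6!)
= 479001600/(720 × 720)
= 924

C(12,6) = 924


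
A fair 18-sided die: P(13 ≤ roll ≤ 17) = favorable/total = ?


Favorable outcomes (13 ≤ roll ≤ 17): 5
Total outcomes = 18
P = 5/18 = 0.2778

P = 0.2778


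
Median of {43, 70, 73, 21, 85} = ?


Sorted: 21, 43, 70, 73, 85
n = 5 (odd)
Middle value = 70

Median = 70


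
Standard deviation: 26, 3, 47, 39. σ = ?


Mean = 28.7500
Variance = 277.1875
SD = sqrt(277.1875) = 16.6489

SD = 16.6489


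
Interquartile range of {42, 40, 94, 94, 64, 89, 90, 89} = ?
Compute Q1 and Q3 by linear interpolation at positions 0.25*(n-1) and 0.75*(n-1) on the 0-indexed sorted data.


Sorted: 40, 42, 64, 89, 89, 90, 94, 94
Q1 (25th %ile) = 58.5000
Q3 (75th %ile) = 91.0000
IQR = 91.0000 - 58.5000 = 32.5000

IQR = 32.5000


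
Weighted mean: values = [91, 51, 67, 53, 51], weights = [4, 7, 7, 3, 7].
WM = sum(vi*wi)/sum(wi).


Numerator = 91*4 + 51*7 + 67*7 + 53*3 + 51*7 = 1706
Denominator = 4 + 7 + 7 + 3 + 7 = 28
WM = 1706/28 = 60.9286

WM = 60.9286


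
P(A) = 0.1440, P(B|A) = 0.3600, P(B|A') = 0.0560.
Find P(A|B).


P(B) = P(B|A)*P(A) + P(B|A')*P(A')
= 0.3600*0.1440 + 0.0560*0.8560
= 0.051840 + 0.047936 = 0.099776
P(A|B) = 0.051840/0.099776 = 0.5196

P(A|B) = 0.5196


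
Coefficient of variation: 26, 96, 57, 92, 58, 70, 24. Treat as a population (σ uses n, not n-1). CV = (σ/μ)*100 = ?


Mean = 60.4286
SD = 26.4135
CV = (26.4135/60.4286)*100 = 43.7103%

CV = 43.7103%


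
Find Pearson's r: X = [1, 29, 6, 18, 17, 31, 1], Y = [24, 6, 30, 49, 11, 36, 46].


Mean X = 14.7143, Mean Y = 28.8571
SD X = 11.572310, SD Y = 15.198013
Cov = -51.897959
r = -51.897959/(11.572310*15.198013) = -0.2951

r = -0.2951


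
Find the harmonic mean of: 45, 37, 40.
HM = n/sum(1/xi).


Sum of reciprocals = 1/45 + 1/37 + 1/40 = 0.074249
HM = 3/0.074249 = 40.4044

HM = 40.4044


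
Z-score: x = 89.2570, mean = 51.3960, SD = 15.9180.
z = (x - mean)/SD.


z = (89.2570 - 51.3960)/15.9180
= 37.8610/15.9180
= 2.3785

z = 2.3785


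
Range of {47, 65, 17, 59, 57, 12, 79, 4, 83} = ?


Max = 83, Min = 4
Range = 83 - 4 = 79

Range = 79


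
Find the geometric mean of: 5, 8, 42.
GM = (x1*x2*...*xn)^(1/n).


Product = 5 × 8 × 42 = 1680
GM = 1680^(1/3) = 11.8878

GM = 11.8878


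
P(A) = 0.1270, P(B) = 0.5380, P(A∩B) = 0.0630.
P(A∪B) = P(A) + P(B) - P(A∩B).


P(A∪B) = 0.1270 + 0.5380 - 0.0630
= 0.6650 - 0.0630
= 0.6020

P(A∪B) = 0.6020


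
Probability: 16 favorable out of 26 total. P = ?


P = 16/26 = 0.6154

P = 0.6154


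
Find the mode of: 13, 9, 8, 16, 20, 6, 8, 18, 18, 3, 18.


Frequencies: 3:1, 6:1, 8:2, 9:1, 13:1, 16:1, 18:3, 20:1
Max frequency = 3
Mode = 18

Mode = 18


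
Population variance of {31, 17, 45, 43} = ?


Mean = 34.0000
Squared deviations: 9.0000, 289.0000, 121.0000, 81.0000
Sum = 500.0000
Variance = 500.0000/4 = 125.0000

Variance = 125.0000


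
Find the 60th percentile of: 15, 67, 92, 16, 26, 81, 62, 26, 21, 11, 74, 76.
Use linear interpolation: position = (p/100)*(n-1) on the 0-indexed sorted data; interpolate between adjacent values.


Sorted: 11, 15, 16, 21, 26, 26, 62, 67, 74, 76, 81, 92
n = 12
Index = 60/100 * 11 = 6.6000
Lower = data[6] = 62, Upper = data[7] = 67
P60 = 62 + 0.6000*(5) = 65.0000

P60 = 65.0000


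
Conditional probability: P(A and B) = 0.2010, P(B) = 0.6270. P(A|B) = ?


P(A|B) = 0.2010/0.6270 = 0.3206

P(A|B) = 0.3206


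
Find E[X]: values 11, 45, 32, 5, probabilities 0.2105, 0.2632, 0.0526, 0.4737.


E[X] = 11*0.2105 + 45*0.2632 + 32*0.0526 + 5*0.4737
= 2.3155 + 11.8440 + 1.6832 + 2.3685
= 18.2112

E[X] = 18.2112


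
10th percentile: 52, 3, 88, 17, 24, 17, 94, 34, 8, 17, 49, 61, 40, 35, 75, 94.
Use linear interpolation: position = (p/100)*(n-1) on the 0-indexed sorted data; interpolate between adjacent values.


Sorted: 3, 8, 17, 17, 17, 24, 34, 35, 40, 49, 52, 61, 75, 88, 94, 94
n = 16
Index = 10/100 * 15 = 1.5000
Lower = data[1] = 8, Upper = data[2] = 17
P10 = 8 + 0.5000*(9) = 12.5000

P10 = 12.5000


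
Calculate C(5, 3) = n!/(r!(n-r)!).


C(5,3) = 5!/(3! × 2!)
= 120/(6 × 2)
= 10

C(5,3) = 10


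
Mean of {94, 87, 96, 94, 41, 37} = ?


Sum = 94 + 87 + 96 + 94 + 41 + 37 = 449
n = 6
Mean = 449/6 = 74.8333

Mean = 74.8333


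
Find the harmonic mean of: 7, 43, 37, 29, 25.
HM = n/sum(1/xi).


Sum of reciprocals = 1/7 + 1/43 + 1/37 + 1/29 + 1/25 = 0.267623
HM = 5/0.267623 = 18.6830

HM = 18.6830


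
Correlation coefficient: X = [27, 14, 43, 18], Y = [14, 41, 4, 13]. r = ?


Mean X = 25.5000, Mean Y = 18.0000
SD X = 11.146748, SD Y = 13.838353
Cov = -119.500000
r = -119.500000/(11.146748*13.838353) = -0.7747

r = -0.7747


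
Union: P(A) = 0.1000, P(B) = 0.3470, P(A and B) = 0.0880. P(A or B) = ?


P(A∪B) = 0.1000 + 0.3470 - 0.0880
= 0.4470 - 0.0880
= 0.3590

P(A∪B) = 0.3590


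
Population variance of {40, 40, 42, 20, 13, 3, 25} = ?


Mean = 26.1429
Squared deviations: 192.0204, 192.0204, 251.4490, 37.7347, 172.7347, 535.5918, 1.3061
Sum = 1382.8571
Variance = 1382.8571/7 = 197.5510

Variance = 197.5510


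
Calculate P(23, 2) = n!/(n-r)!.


P(23,2) = 23!/21!
= 25852016738884976640000/51090942171709440000
= 506

P(23,2) = 506


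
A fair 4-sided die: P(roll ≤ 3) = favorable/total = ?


Favorable outcomes (roll ≤ 3): 3
Total outcomes = 4
P = 3/4 = 0.7500

P = 0.7500


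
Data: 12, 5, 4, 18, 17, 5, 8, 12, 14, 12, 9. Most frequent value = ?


Frequencies: 4:1, 5:2, 8:1, 9:1, 12:3, 14:1, 17:1, 18:1
Max frequency = 3
Mode = 12

Mode = 12


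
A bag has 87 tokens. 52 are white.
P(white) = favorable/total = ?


P = 52/87 = 0.5977

P = 0.5977


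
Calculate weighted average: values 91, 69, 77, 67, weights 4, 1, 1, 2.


Numerator = 91*4 + 69*1 + 77*1 + 67*2 = 644
Denominator = 4 + 1 + 1 + 2 = 8
WM = 644/8 = 80.5000

WM = 80.5000


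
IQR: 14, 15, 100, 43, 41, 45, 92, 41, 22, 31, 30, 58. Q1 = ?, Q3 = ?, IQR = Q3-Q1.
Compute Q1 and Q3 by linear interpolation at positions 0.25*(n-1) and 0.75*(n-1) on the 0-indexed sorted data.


Sorted: 14, 15, 22, 30, 31, 41, 41, 43, 45, 58, 92, 100
Q1 (25th %ile) = 28.0000
Q3 (75th %ile) = 48.2500
IQR = 48.2500 - 28.0000 = 20.2500

IQR = 20.2500


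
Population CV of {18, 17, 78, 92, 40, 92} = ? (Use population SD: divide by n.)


Mean = 56.1667
SD = 32.3956
CV = (32.3956/56.1667)*100 = 57.6776%

CV = 57.6776%


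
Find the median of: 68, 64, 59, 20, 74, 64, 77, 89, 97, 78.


Sorted: 20, 59, 64, 64, 68, 74, 77, 78, 89, 97
n = 10 (even)
Middle values: 68 and 74
Median = (68+74)/2 = 71.0000

Median = 71.0000


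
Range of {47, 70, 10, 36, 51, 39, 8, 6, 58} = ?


Max = 70, Min = 6
Range = 70 - 6 = 64

Range = 64


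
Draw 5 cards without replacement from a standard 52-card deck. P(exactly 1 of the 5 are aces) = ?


Hypergeometric: P(X=1) = C(4,1)·C(48,4) / C(52,5)
= 4 × 194580 / 2598960
= 778320/2598960 = 0.2995

P = 0.2995


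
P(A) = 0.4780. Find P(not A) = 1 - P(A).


P(not A) = 1 - 0.4780 = 0.5220

P(not A) = 0.5220


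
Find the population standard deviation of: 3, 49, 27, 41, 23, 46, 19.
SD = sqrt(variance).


Mean = 29.7143
Variance = 235.0612
SD = sqrt(235.0612) = 15.3317

SD = 15.3317


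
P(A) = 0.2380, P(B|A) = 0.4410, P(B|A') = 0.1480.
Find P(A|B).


P(B) = P(B|A)*P(A) + P(B|A')*P(A')
= 0.4410*0.2380 + 0.1480*0.7620
= 0.104958 + 0.112776 = 0.217734
P(A|B) = 0.104958/0.217734 = 0.4820

P(A|B) = 0.4820


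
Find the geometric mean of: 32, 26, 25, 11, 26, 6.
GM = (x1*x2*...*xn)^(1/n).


Product = 32 × 26 × 25 × 11 × 26 × 6 = 35692800
GM = 35692800^(1/6) = 18.1453

GM = 18.1453


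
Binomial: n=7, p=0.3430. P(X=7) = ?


C(7,7) = 1
p^7 = 0.000559
(1-p)^0 = 1.000000
P = 1 * 0.000559 * 1.000000 = 0.0006

P(X=7) = 0.0006


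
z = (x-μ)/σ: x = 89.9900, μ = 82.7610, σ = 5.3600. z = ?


z = (89.9900 - 82.7610)/5.3600
= 7.2290/5.3600
= 1.3487

z = 1.3487


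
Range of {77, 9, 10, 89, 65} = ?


Max = 89, Min = 9
Range = 89 - 9 = 80

Range = 80


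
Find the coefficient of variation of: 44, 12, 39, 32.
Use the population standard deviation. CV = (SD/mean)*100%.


Mean = 31.7500
SD = 12.1732
CV = (12.1732/31.7500)*100 = 38.3409%

CV = 38.3409%


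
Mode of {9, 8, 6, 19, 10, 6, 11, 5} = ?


Frequencies: 5:1, 6:2, 8:1, 9:1, 10:1, 11:1, 19:1
Max frequency = 2
Mode = 6

Mode = 6


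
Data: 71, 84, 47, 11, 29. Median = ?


Sorted: 11, 29, 47, 71, 84
n = 5 (odd)
Middle value = 47

Median = 47


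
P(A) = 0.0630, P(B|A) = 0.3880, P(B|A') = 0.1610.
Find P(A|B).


P(B) = P(B|A)*P(A) + P(B|A')*P(A')
= 0.3880*0.0630 + 0.1610*0.9370
= 0.024444 + 0.150857 = 0.175301
P(A|B) = 0.024444/0.175301 = 0.1394

P(A|B) = 0.1394


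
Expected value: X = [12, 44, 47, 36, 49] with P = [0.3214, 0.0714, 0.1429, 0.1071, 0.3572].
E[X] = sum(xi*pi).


E[X] = 12*0.3214 + 44*0.0714 + 47*0.1429 + 36*0.1071 + 49*0.3572
= 3.8568 + 3.1416 + 6.7163 + 3.8556 + 17.5028
= 35.0731

E[X] = 35.0731


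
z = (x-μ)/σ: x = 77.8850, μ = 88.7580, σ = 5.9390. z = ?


z = (77.8850 - 88.7580)/5.9390
= -10.8730/5.9390
= -1.8308

z = -1.8308


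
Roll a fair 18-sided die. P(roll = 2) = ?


Favorable outcomes (roll = 2): 1
Total outcomes = 18
P = 1/18 = 0.0556

P = 0.0556


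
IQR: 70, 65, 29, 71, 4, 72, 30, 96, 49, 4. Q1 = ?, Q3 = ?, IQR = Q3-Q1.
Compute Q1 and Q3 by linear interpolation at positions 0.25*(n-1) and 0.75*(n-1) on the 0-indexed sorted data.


Sorted: 4, 4, 29, 30, 49, 65, 70, 71, 72, 96
Q1 (25th %ile) = 29.2500
Q3 (75th %ile) = 70.7500
IQR = 70.7500 - 29.2500 = 41.5000

IQR = 41.5000


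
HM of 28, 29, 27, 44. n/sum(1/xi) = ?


Sum of reciprocals = 1/28 + 1/29 + 1/27 + 1/44 = 0.129961
HM = 4/0.129961 = 30.7784

HM = 30.7784


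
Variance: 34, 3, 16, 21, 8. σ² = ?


Mean = 16.4000
Squared deviations: 309.7600, 179.5600, 0.1600, 21.1600, 70.5600
Sum = 581.2000
Variance = 581.2000/5 = 116.2400

Variance = 116.2400


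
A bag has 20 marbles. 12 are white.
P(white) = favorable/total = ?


P = 12/20 = 0.6000

P = 0.6000


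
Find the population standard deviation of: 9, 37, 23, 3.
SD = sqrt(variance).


Mean = 18.0000
Variance = 173.0000
SD = sqrt(173.0000) = 13.1529

SD = 13.1529


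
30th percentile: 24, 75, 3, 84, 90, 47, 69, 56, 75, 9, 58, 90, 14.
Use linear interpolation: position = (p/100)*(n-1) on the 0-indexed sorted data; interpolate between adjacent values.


Sorted: 3, 9, 14, 24, 47, 56, 58, 69, 75, 75, 84, 90, 90
n = 13
Index = 30/100 * 12 = 3.6000
Lower = data[3] = 24, Upper = data[4] = 47
P30 = 24 + 0.6000*(23) = 37.8000

P30 = 37.8000


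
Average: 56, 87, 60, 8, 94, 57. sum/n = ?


Sum = 56 + 87 + 60 + 8 + 94 + 57 = 362
n = 6
Mean = 362/6 = 60.3333

Mean = 60.3333


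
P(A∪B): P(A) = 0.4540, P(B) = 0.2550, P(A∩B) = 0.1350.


P(A∪B) = 0.4540 + 0.2550 - 0.1350
= 0.7090 - 0.1350
= 0.5740

P(A∪B) = 0.5740


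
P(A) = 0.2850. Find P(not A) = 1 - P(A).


P(not A) = 1 - 0.2850 = 0.7150

P(not A) = 0.7150


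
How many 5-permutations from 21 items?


P(21,5) = 21!/16!
= 51090942171709440000/20922789888000
= 2441880

P(21,5) = 2441880


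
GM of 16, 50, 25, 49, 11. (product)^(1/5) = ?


Product = 16 × 50 × 25 × 49 × 11 = 10780000
GM = 10780000^(1/5) = 25.4990

GM = 25.4990


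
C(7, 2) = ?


C(7,2) = 7!/(2! × 5!)
= 5040/(2 × 120)
= 21

C(7,2) = 21


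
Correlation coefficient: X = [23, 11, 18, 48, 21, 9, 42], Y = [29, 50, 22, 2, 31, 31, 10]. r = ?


Mean X = 24.5714, Mean Y = 25.0000
SD X = 13.823966, SD Y = 14.520921
Cov = -177.285714
r = -177.285714/(13.823966*14.520921) = -0.8832

r = -0.8832


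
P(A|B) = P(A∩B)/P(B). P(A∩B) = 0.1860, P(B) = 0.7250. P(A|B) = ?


P(A|B) = 0.1860/0.7250 = 0.2566

P(A|B) = 0.2566


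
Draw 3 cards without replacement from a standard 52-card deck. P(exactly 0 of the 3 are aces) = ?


Hypergeometric: P(X=0) = C(4,0)·C(48,3) / C(52,3)
= 1 × 17296 / 22100
= 17296/22100 = 0.7826

P = 0.7826


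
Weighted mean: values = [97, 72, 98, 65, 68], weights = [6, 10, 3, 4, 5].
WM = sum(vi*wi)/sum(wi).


Numerator = 97*6 + 72*10 + 98*3 + 65*4 + 68*5 = 2196
Denominator = 6 + 10 + 3 + 4 + 5 = 28
WM = 2196/28 = 78.4286

WM = 78.4286


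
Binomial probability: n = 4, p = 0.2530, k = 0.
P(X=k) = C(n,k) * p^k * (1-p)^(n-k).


C(4,0) = 1
p^0 = 1.000000
(1-p)^4 = 0.311374
P = 1 * 1.000000 * 0.311374 = 0.3114

P(X=0) = 0.3114


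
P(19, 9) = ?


P(19,9) = 19!/10!
= 121645100408832000/3628800
= 33522128640

P(19,9) = 33522128640


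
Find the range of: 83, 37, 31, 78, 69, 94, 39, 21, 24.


Max = 94, Min = 21
Range = 94 - 21 = 73

Range = 73


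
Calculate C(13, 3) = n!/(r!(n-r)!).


C(13,3) = 13!/(3! × 10!)
= 6227020800/(6 × 3628800)
= 286

C(13,3) = 286


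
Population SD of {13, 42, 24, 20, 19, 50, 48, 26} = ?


Mean = 30.2500
Variance = 178.6875
SD = sqrt(178.6875) = 13.3674

SD = 13.3674


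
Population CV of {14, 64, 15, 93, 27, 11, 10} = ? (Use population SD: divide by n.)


Mean = 33.4286
SD = 29.9850
CV = (29.9850/33.4286)*100 = 89.6988%

CV = 89.6988%


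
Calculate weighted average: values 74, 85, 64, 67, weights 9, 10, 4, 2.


Numerator = 74*9 + 85*10 + 64*4 + 67*2 = 1906
Denominator = 9 + 10 + 4 + 2 = 25
WM = 1906/25 = 76.2400

WM = 76.2400


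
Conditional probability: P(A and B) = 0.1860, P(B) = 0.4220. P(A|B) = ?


P(A|B) = 0.1860/0.4220 = 0.4408

P(A|B) = 0.4408


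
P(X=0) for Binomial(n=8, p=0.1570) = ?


C(8,0) = 1
p^0 = 1.000000
(1-p)^8 = 0.255047
P = 1 * 1.000000 * 0.255047 = 0.2550

P(X=0) = 0.2550


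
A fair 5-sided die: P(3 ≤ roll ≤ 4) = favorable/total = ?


Favorable outcomes (3 ≤ roll ≤ 4): 2
Total outcomes = 5
P = 2/5 = 0.4000

P = 0.4000


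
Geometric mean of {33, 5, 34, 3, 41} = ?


Product = 33 × 5 × 34 × 3 × 41 = 690030
GM = 690030^(1/5) = 14.7155

GM = 14.7155


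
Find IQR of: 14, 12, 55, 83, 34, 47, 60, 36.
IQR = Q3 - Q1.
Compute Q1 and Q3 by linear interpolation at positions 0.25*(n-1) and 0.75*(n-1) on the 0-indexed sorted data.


Sorted: 12, 14, 34, 36, 47, 55, 60, 83
Q1 (25th %ile) = 29.0000
Q3 (75th %ile) = 56.2500
IQR = 56.2500 - 29.0000 = 27.2500

IQR = 27.2500


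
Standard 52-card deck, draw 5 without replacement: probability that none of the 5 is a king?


P(no kings) = (48/52) × (47/51) × (46/50) × (45/49) × (44/48)
= 0.6588

P = 0.6588


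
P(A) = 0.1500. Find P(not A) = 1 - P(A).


P(not A) = 1 - 0.1500 = 0.8500

P(not A) = 0.8500


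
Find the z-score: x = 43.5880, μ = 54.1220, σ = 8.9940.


z = (43.5880 - 54.1220)/8.9940
= -10.5340/8.9940
= -1.1712

z = -1.1712


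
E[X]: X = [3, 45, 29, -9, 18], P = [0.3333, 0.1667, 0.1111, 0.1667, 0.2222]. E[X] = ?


E[X] = 3*0.3333 + 45*0.1667 + 29*0.1111 - 9*0.1667 + 18*0.2222
= 0.9999 + 7.5015 + 3.2219 - 1.5003 + 3.9996
= 14.2226

E[X] = 14.2226


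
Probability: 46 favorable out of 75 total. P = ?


P = 46/75 = 0.6133

P = 0.6133


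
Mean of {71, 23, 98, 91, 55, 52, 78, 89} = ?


Sum = 71 + 23 + 98 + 91 + 55 + 52 + 78 + 89 = 557
n = 8
Mean = 557/8 = 69.6250

Mean = 69.6250


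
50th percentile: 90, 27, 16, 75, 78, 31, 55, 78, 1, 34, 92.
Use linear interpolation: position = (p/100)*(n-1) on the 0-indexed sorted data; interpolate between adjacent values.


Sorted: 1, 16, 27, 31, 34, 55, 75, 78, 78, 90, 92
n = 11
Index = 50/100 * 10 = 5.0000
Lower = data[5] = 55, Upper = data[6] = 75
P50 = 55 + 0*(20) = 55.0000

P50 = 55.0000


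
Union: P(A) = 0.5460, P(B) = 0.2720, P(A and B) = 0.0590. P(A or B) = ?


P(A∪B) = 0.5460 + 0.2720 - 0.0590
= 0.8180 - 0.0590
= 0.7590

P(A∪B) = 0.7590


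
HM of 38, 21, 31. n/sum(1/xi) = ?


Sum of reciprocals = 1/38 + 1/21 + 1/31 = 0.106193
HM = 3/0.106193 = 28.2505

HM = 28.2505


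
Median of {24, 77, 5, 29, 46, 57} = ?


Sorted: 5, 24, 29, 46, 57, 77
n = 6 (even)
Middle values: 29 and 46
Median = (29+46)/2 = 37.5000

Median = 37.5000


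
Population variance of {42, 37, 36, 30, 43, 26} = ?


Mean = 35.6667
Squared deviations: 40.1111, 1.7778, 0.1111, 32.1111, 53.7778, 93.4444
Sum = 221.3333
Variance = 221.3333/6 = 36.8889

Variance = 36.8889


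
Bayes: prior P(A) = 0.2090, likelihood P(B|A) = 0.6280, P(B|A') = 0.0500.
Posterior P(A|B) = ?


P(B) = P(B|A)*P(A) + P(B|A')*P(A')
= 0.6280*0.2090 + 0.0500*0.7910
= 0.131252 + 0.039550 = 0.170802
P(A|B) = 0.131252/0.170802 = 0.7684

P(A|B) = 0.7684


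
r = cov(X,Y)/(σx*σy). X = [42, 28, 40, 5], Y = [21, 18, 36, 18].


Mean X = 28.7500, Mean Y = 23.2500
SD X = 14.720309, SD Y = 7.462406
Cov = 60.562500
r = 60.562500/(14.720309*7.462406) = 0.5513

r = 0.5513


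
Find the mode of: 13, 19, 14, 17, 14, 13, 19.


Frequencies: 13:2, 14:2, 17:1, 19:2
Max frequency = 2
Mode = 13, 14, 19

Mode = 13, 14, 19


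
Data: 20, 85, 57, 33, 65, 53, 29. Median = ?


Sorted: 20, 29, 33, 53, 57, 65, 85
n = 7 (odd)
Middle value = 53

Median = 53


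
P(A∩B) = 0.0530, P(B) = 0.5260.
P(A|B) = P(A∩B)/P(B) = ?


P(A|B) = 0.0530/0.5260 = 0.1008

P(A|B) = 0.1008


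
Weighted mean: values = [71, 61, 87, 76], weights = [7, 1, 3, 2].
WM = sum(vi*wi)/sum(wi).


Numerator = 71*7 + 61*1 + 87*3 + 76*2 = 971
Denominator = 7 + 1 + 3 + 2 = 13
WM = 971/13 = 74.6923

WM = 74.6923


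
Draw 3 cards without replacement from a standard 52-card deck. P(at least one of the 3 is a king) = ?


P(at least one) = 1 - P(none)
P(none) = (48/52) × (47/51) × (46/50) = 0.782624
P(at least one) = 1 - 0.782624 = 0.2174

P = 0.2174


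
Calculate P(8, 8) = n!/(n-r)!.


P(8,8) = 8!/0!
= 40320/1
= 40320

P(8,8) = 40320


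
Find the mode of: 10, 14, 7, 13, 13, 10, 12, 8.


Frequencies: 7:1, 8:1, 10:2, 12:1, 13:2, 14:1
Max frequency = 2
Mode = 10, 13

Mode = 10, 13


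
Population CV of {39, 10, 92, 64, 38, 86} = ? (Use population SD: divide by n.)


Mean = 54.8333
SD = 28.8121
CV = (28.8121/54.8333)*100 = 52.5449%

CV = 52.5449%


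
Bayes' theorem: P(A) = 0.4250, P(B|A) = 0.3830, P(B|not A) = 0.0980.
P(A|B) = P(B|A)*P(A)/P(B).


P(B) = P(B|A)*P(A) + P(B|A')*P(A')
= 0.3830*0.4250 + 0.0980*0.5750
= 0.162775 + 0.056350 = 0.219125
P(A|B) = 0.162775/0.219125 = 0.7428

P(A|B) = 0.7428


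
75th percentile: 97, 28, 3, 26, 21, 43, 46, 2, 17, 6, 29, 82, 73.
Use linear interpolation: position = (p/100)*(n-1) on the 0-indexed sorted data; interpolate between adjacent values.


Sorted: 2, 3, 6, 17, 21, 26, 28, 29, 43, 46, 73, 82, 97
n = 13
Index = 75/100 * 12 = 9.0000
Lower = data[9] = 46, Upper = data[10] = 73
P75 = 46 + 0*(27) = 46.0000

P75 = 46.0000


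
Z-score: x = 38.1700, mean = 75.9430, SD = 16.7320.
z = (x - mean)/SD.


z = (38.1700 - 75.9430)/16.7320
= -37.7730/16.7320
= -2.2575

z = -2.2575


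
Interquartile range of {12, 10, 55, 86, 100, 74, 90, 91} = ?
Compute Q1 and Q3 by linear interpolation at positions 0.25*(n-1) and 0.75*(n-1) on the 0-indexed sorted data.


Sorted: 10, 12, 55, 74, 86, 90, 91, 100
Q1 (25th %ile) = 44.2500
Q3 (75th %ile) = 90.2500
IQR = 90.2500 - 44.2500 = 46.0000

IQR = 46.0000


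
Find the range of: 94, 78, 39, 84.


Max = 94, Min = 39
Range = 94 - 39 = 55

Range = 55


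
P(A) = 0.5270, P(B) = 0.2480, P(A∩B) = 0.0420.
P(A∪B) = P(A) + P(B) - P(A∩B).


P(A∪B) = 0.5270 + 0.2480 - 0.0420
= 0.7750 - 0.0420
= 0.7330

P(A∪B) = 0.7330


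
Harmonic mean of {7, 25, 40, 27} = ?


Sum of reciprocals = 1/7 + 1/25 + 1/40 + 1/27 = 0.244894
HM = 4/0.244894 = 16.3336

HM = 16.3336


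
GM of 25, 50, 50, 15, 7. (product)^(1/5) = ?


Product = 25 × 50 × 50 × 15 × 7 = 6562500
GM = 6562500^(1/5) = 23.0895

GM = 23.0895


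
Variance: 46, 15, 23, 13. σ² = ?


Mean = 24.2500
Squared deviations: 473.0625, 85.5625, 1.5625, 126.5625
Sum = 686.7500
Variance = 686.7500/4 = 171.6875

Variance = 171.6875


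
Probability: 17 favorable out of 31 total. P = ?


P = 17/31 = 0.5484

P = 0.5484


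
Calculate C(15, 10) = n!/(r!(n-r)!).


C(15,10) = 15!/(10! × 5!)
= 1307674368000/(3628800 × 120)
= 3003

C(15,10) = 3003


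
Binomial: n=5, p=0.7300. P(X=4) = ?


C(5,4) = 5
p^4 = 0.283982
(1-p)^1 = 0.270000
P = 5 * 0.283982 * 0.270000 = 0.3834

P(X=4) = 0.3834


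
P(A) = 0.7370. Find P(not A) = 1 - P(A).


P(not A) = 1 - 0.7370 = 0.2630

P(not A) = 0.2630


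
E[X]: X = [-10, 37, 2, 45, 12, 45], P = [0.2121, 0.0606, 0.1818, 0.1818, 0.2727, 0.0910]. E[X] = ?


E[X] = -10*0.2121 + 37*0.0606 + 2*0.1818 + 45*0.1818 + 12*0.2727 + 45*0.0910
= -2.1210 + 2.2422 + 0.3636 + 8.1810 + 3.2724 + 4.0950
= 16.0332

E[X] = 16.0332


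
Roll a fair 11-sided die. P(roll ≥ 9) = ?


Favorable outcomes (roll ≥ 9): 3
Total outcomes = 11
P = 3/11 = 0.2727

P = 0.2727


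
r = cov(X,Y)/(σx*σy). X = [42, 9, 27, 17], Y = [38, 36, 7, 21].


Mean X = 23.7500, Mean Y = 25.5000
SD X = 12.316148, SD Y = 12.539936
Cov = 10.875000
r = 10.875000/(12.316148*12.539936) = 0.0704

r = 0.0704


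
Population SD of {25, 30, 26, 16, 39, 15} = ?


Mean = 25.1667
Variance = 67.1389
SD = sqrt(67.1389) = 8.1938

SD = 8.1938


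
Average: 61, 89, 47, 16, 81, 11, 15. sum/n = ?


Sum = 61 + 89 + 47 + 16 + 81 + 11 + 15 = 320
n = 7
Mean = 320/7 = 45.7143

Mean = 45.7143


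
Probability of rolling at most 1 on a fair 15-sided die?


Favorable outcomes (roll ≤ 1): 1
Total outcomes = 15
P = 1/15 = 0.0667

P = 0.0667


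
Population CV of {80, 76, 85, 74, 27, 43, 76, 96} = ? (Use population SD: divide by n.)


Mean = 69.6250
SD = 21.4064
CV = (21.4064/69.6250)*100 = 30.7453%

CV = 30.7453%


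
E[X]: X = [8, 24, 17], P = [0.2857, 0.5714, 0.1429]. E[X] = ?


E[X] = 8*0.2857 + 24*0.5714 + 17*0.1429
= 2.2856 + 13.7136 + 2.4293
= 18.4285

E[X] = 18.4285


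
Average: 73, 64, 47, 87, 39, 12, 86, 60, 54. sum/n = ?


Sum = 73 + 64 + 47 + 87 + 39 + 12 + 86 + 60 + 54 = 522
n = 9
Mean = 522/9 = 58.0000

Mean = 58.0000


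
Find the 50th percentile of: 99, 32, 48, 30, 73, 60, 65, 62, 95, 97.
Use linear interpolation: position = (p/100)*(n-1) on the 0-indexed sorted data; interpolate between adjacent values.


Sorted: 30, 32, 48, 60, 62, 65, 73, 95, 97, 99
n = 10
Index = 50/100 * 9 = 4.5000
Lower = data[4] = 62, Upper = data[5] = 65
P50 = 62 + 0.5000*(3) = 63.5000

P50 = 63.5000


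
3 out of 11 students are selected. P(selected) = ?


P = 3/11 = 0.2727

P = 0.2727


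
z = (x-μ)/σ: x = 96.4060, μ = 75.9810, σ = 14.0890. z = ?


z = (96.4060 - 75.9810)/14.0890
= 20.4250/14.0890
= 1.4497

z = 1.4497


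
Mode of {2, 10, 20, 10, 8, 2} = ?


Frequencies: 2:2, 8:1, 10:2, 20:1
Max frequency = 2
Mode = 2, 10

Mode = 2, 10


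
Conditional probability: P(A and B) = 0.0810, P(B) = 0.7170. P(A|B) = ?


P(A|B) = 0.0810/0.7170 = 0.1130

P(A|B) = 0.1130


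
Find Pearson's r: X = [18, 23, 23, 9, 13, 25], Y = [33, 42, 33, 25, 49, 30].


Mean X = 18.5000, Mean Y = 35.3333
SD X = 5.823802, SD Y = 7.930252
Cov = 1.500000
r = 1.500000/(5.823802*7.930252) = 0.0325

r = 0.0325


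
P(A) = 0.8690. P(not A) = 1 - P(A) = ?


P(not A) = 1 - 0.8690 = 0.1310

P(not A) = 0.1310


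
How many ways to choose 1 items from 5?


C(5,1) = 5!/(1! × 4!)
= 120/(1 × 24)
= 5

C(5,1) = 5


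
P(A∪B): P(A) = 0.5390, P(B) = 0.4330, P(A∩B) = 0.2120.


P(A∪B) = 0.5390 + 0.4330 - 0.2120
= 0.9720 - 0.2120
= 0.7600

P(A∪B) = 0.7600


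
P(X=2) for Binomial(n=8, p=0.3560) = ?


C(8,2) = 28
p^2 = 0.126736
(1-p)^6 = 0.071337
P = 28 * 0.126736 * 0.071337 = 0.2531

P(X=2) = 0.2531


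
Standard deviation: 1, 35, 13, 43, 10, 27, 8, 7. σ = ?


Mean = 18.0000
Variance = 199.2500
SD = sqrt(199.2500) = 14.1156

SD = 14.1156


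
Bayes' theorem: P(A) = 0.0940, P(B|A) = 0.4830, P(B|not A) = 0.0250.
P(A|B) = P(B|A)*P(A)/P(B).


P(B) = P(B|A)*P(A) + P(B|A')*P(A')
= 0.4830*0.0940 + 0.0250*0.9060
= 0.045402 + 0.022650 = 0.068052
P(A|B) = 0.045402/0.068052 = 0.6672

P(A|B) = 0.6672


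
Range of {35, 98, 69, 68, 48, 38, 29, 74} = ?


Max = 98, Min = 29
Range = 98 - 29 = 69

Range = 69


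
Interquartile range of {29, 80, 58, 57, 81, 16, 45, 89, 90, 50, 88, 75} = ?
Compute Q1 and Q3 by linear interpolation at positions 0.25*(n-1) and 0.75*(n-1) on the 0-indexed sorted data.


Sorted: 16, 29, 45, 50, 57, 58, 75, 80, 81, 88, 89, 90
Q1 (25th %ile) = 48.7500
Q3 (75th %ile) = 82.7500
IQR = 82.7500 - 48.7500 = 34.0000

IQR = 34.0000


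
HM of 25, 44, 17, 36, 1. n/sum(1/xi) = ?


Sum of reciprocals = 1/25 + 1/44 + 1/17 + 1/36 + 1/1 = 1.149329
HM = 5/1.149329 = 4.3504

HM = 4.3504


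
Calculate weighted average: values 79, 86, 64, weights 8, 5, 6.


Numerator = 79*8 + 86*5 + 64*6 = 1446
Denominator = 8 + 5 + 6 = 19
WM = 1446/19 = 76.1053

WM = 76.1053


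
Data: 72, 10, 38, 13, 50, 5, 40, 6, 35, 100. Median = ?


Sorted: 5, 6, 10, 13, 35, 38, 40, 50, 72, 100
n = 10 (even)
Middle values: 35 and 38
Median = (35+38)/2 = 36.5000

Median = 36.5000


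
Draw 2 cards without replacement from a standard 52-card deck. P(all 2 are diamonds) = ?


P(all diamonds) = (13/52) × (12/51)
= 0.0588

P = 0.0588


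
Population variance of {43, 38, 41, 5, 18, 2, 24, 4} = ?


Mean = 21.8750
Squared deviations: 446.2656, 260.0156, 365.7656, 284.7656, 15.0156, 395.0156, 4.5156, 319.5156
Sum = 2090.8750
Variance = 2090.8750/8 = 261.3594

Variance = 261.3594


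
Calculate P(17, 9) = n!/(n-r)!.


P(17,9) = 17!/8!
= 355687428096000/40320
= 8821612800

P(17,9) = 8821612800


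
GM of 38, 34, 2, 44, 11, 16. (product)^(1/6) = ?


Product = 38 × 34 × 2 × 44 × 11 × 16 = 20010496
GM = 20010496^(1/6) = 16.4769

GM = 16.4769


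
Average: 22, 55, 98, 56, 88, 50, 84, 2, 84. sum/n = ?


Sum = 22 + 55 + 98 + 56 + 88 + 50 + 84 + 2 + 84 = 539
n = 9
Mean = 539/9 = 59.8889

Mean = 59.8889


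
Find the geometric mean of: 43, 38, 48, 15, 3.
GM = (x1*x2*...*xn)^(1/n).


Product = 43 × 38 × 48 × 15 × 3 = 3529440
GM = 3529440^(1/5) = 20.3958

GM = 20.3958


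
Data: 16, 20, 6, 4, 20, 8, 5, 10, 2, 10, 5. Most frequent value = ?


Frequencies: 2:1, 4:1, 5:2, 6:1, 8:1, 10:2, 16:1, 20:2
Max frequency = 2
Mode = 5, 10, 20

Mode = 5, 10, 20


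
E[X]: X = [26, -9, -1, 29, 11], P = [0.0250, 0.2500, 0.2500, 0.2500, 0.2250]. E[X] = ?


E[X] = 26*0.0250 - 9*0.2500 - 1*0.2500 + 29*0.2500 + 11*0.2250
= 0.6500 - 2.2500 - 0.2500 + 7.2500 + 2.4750
= 7.8750

E[X] = 7.8750


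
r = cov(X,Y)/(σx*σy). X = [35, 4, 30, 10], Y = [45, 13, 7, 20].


Mean X = 19.7500, Mean Y = 21.2500
SD X = 13.045593, SD Y = 14.463316
Cov = 89.562500
r = 89.562500/(13.045593*14.463316) = 0.4747

r = 0.4747


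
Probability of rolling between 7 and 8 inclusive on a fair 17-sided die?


Favorable outcomes (7 ≤ roll ≤ 8): 2
Total outcomes = 17
P = 2/17 = 0.1176

P = 0.1176


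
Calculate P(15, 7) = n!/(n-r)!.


P(15,7) = 15!/8!
= 1307674368000/40320
= 32432400

P(15,7) = 32432400


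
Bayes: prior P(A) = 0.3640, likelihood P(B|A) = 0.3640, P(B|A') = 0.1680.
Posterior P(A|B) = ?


P(B) = P(B|A)*P(A) + P(B|A')*P(A')
= 0.3640*0.3640 + 0.1680*0.6360
= 0.132496 + 0.106848 = 0.239344
P(A|B) = 0.132496/0.239344 = 0.5536

P(A|B) = 0.5536


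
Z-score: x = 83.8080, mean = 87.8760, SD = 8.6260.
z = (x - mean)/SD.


z = (83.8080 - 87.8760)/8.6260
= -4.0680/8.6260
= -0.4716

z = -0.4716


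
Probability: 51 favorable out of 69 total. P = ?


P = 51/69 = 0.7391

P = 0.7391


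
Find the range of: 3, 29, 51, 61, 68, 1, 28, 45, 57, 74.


Max = 74, Min = 1
Range = 74 - 1 = 73

Range = 73
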